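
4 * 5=20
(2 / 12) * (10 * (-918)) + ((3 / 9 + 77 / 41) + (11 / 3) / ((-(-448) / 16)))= -1753751 / 1148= -1527.66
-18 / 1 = -18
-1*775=-775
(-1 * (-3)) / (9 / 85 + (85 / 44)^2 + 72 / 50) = 2468400 / 4342577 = 0.57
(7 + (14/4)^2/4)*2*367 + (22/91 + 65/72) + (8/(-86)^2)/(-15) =55931962859/7571655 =7387.02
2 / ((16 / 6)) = 3 / 4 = 0.75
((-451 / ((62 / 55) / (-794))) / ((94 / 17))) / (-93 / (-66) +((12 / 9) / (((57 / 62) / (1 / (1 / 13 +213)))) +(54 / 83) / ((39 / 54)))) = 470585642897831175 / 18976899330427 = 24797.82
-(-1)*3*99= 297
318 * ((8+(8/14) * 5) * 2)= 48336/7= 6905.14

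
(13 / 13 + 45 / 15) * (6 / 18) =4 / 3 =1.33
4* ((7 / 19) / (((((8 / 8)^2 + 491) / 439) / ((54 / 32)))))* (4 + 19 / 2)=29.96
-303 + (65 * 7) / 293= -301.45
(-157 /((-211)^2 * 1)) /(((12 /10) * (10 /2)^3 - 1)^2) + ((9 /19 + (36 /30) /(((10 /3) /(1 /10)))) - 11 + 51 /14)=-112519690678044 /16432328236625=-6.85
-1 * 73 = -73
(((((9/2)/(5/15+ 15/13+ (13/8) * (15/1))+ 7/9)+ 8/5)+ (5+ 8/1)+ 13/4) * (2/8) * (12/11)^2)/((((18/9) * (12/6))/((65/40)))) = 355005001/156215840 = 2.27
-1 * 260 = -260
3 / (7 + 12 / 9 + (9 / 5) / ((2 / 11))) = 90 / 547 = 0.16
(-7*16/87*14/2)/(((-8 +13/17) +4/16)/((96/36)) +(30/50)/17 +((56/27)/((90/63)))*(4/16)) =19192320/4730683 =4.06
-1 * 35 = -35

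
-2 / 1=-2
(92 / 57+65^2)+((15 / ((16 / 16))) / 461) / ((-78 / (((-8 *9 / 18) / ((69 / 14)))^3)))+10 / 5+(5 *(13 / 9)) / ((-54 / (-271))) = 2871589423962197 / 673314017454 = 4264.86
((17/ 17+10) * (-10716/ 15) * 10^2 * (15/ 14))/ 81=-1964600/ 189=-10394.71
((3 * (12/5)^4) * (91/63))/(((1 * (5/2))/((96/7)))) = 788.68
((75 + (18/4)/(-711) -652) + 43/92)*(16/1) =-16761140/1817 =-9224.62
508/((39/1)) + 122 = 5266/39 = 135.03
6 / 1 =6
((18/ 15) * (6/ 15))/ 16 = 3/ 100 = 0.03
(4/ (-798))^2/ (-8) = -0.00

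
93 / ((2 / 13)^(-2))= 372 / 169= 2.20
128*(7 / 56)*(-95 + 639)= 8704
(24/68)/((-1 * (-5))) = 0.07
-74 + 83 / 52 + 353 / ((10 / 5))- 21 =4321 / 52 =83.10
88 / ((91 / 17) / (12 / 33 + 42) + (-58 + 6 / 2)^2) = 63376 / 2178641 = 0.03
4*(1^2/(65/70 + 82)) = 56/1161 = 0.05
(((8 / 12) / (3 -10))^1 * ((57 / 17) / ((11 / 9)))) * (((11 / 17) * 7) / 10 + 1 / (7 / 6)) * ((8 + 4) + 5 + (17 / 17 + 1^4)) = -5065191 / 778855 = -6.50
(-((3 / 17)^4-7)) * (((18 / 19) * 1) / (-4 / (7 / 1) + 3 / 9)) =-220965948 / 7934495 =-27.85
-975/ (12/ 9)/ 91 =-225/ 28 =-8.04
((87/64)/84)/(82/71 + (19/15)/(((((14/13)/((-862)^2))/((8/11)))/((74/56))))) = 2378145/123427553332736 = 0.00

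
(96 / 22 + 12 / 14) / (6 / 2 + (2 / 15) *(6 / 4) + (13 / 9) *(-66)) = -3015 / 53207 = -0.06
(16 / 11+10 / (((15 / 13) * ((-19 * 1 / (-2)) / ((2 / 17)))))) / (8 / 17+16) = 2081 / 21945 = 0.09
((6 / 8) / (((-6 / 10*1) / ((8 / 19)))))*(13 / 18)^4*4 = -0.57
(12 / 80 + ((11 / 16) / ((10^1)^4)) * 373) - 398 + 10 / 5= -63331897 / 160000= -395.82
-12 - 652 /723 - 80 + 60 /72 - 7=-47751 /482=-99.07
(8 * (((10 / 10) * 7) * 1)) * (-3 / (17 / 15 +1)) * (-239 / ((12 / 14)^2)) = 409885 / 16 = 25617.81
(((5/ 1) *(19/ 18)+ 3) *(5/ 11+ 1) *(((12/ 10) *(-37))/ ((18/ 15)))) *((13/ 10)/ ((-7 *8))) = 71669/ 6930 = 10.34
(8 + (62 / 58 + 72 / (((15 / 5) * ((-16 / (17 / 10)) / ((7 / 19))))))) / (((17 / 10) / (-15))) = -71.73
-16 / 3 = -5.33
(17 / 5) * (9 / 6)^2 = 153 / 20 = 7.65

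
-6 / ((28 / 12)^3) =-162 / 343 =-0.47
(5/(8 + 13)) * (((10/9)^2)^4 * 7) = 500000000/129140163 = 3.87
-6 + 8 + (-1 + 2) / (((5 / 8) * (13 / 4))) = 162 / 65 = 2.49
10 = 10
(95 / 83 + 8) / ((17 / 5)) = 3795 / 1411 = 2.69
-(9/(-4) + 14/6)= -1/12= -0.08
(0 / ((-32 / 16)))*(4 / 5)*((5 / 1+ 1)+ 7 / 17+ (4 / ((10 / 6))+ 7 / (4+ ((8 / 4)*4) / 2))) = 0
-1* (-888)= 888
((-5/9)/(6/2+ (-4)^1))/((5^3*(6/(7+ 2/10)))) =0.01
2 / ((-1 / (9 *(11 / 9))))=-22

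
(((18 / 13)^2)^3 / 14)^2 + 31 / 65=4168330865324923 / 5708030855007845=0.73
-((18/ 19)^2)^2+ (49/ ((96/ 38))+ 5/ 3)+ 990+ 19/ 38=2107565769/ 2085136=1010.76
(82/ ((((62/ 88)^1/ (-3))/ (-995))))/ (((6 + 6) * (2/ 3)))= 43426.94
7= 7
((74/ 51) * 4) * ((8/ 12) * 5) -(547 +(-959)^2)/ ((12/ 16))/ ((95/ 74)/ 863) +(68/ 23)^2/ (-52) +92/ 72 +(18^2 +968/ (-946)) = -7090313223959158913/ 8596318770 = -824808085.14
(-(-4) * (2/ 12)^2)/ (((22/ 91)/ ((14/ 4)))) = 637/ 396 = 1.61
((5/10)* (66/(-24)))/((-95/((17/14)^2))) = 3179/148960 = 0.02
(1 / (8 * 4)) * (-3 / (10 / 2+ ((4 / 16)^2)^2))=-8 / 427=-0.02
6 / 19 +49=937 / 19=49.32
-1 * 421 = -421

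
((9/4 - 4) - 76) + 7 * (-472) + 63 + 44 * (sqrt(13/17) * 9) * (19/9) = -13275/4 + 836 * sqrt(221)/17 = -2587.69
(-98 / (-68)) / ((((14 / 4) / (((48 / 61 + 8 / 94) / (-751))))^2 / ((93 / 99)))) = 387500000 / 2600747089601529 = 0.00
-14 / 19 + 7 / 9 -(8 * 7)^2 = -536249 / 171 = -3135.96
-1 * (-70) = 70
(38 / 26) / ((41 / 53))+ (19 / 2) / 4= 4.26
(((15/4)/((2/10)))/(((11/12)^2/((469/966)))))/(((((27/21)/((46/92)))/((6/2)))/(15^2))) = 7914375/2783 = 2843.83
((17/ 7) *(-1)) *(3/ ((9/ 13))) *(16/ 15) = -3536/ 315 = -11.23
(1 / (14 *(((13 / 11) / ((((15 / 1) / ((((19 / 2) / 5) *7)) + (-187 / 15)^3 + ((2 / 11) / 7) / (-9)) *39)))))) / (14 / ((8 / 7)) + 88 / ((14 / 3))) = -2731799854 / 18617625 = -146.73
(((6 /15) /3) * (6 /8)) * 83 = 83 /10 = 8.30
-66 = -66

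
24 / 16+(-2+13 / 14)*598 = -639.21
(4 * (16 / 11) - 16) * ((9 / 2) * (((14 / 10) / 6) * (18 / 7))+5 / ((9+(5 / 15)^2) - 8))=-4032 / 55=-73.31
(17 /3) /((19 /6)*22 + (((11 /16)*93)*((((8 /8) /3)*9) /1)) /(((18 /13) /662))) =272 /4405313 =0.00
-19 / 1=-19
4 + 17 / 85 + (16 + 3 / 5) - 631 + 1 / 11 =-610.11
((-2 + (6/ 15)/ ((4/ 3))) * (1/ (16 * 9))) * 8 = -17/ 180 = -0.09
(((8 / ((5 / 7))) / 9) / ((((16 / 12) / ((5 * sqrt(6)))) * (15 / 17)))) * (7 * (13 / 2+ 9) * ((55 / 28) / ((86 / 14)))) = 284053 * sqrt(6) / 1548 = 449.47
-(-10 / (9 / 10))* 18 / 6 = 100 / 3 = 33.33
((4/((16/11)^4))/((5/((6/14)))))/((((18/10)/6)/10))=73205/28672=2.55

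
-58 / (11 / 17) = -986 / 11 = -89.64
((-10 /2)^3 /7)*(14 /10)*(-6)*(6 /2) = 450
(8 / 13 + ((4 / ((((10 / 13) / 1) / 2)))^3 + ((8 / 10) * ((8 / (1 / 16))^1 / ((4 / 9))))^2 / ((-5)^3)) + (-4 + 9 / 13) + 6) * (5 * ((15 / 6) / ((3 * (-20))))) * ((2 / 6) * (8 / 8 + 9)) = -9526541 / 19500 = -488.54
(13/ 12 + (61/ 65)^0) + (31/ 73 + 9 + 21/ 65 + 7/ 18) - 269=-43863167/ 170820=-256.78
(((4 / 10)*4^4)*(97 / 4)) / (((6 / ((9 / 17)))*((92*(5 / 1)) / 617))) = 2872752 / 9775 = 293.89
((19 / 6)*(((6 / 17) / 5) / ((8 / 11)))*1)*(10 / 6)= 209 / 408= 0.51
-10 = -10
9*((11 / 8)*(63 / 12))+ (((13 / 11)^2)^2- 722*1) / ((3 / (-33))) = 340118861 / 42592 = 7985.51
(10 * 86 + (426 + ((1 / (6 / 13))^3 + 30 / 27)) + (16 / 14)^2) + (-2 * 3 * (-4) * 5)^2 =166153861 / 10584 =15698.59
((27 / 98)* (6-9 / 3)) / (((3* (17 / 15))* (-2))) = -405 / 3332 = -0.12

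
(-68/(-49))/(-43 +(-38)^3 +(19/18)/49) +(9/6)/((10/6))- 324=-156493532781/484350110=-323.10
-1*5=-5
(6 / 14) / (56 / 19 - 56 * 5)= -57 / 36848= -0.00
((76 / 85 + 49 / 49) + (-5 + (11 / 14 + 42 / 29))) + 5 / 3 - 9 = -849487 / 103530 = -8.21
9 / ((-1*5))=-9 / 5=-1.80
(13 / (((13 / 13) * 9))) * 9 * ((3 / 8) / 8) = 39 / 64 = 0.61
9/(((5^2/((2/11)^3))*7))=72/232925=0.00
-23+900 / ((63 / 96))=9439 / 7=1348.43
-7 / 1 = -7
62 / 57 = 1.09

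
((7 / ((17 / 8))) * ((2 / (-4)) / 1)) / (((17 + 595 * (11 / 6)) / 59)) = -9912 / 112999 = -0.09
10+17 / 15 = 11.13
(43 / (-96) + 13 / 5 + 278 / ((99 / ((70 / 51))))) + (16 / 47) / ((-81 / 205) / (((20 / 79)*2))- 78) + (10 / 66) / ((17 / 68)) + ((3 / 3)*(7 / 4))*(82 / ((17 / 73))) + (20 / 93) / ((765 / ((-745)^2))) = 197398543610307319 / 253451867819040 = 778.84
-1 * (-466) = 466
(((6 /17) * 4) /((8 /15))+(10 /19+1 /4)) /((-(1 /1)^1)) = -4423 /1292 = -3.42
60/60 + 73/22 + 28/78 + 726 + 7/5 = 3140611/4290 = 732.08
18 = 18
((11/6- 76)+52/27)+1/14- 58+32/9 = -23930/189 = -126.61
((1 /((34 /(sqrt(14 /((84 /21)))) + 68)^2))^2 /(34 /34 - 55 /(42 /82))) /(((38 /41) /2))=-11855109 /6480161632340864 + 632835 * sqrt(14) /1620040408085216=-0.00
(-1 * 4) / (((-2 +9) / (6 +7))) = -52 / 7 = -7.43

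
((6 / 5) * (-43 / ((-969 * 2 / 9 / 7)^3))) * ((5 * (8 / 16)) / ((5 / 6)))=0.01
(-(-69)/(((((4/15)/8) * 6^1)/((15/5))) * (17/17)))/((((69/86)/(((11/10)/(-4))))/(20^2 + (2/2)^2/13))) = -7380219/52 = -141927.29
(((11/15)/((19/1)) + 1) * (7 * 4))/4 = 2072/285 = 7.27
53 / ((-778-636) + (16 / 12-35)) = -0.04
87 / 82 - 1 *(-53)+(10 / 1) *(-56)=-41487 / 82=-505.94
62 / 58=31 / 29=1.07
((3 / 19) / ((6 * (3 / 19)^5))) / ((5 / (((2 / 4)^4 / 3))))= 130321 / 116640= 1.12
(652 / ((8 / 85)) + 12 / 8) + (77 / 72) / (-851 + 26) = 37416593 / 5400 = 6929.00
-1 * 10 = -10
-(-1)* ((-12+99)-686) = -599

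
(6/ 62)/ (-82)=-3/ 2542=-0.00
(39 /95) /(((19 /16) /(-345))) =-43056 /361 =-119.27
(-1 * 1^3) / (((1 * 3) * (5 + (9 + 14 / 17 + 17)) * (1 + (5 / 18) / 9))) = -918 / 90347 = -0.01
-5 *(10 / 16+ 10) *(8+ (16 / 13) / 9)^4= -232864.50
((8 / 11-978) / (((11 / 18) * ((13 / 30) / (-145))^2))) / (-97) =3661503750000 / 1983553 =1845931.90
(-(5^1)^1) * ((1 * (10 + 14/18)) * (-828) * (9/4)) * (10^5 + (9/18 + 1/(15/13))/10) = 200790274413/20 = 10039513720.65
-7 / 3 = -2.33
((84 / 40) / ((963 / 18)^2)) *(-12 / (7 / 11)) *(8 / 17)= -6336 / 973165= -0.01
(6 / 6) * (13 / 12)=13 / 12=1.08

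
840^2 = 705600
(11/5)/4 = 11/20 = 0.55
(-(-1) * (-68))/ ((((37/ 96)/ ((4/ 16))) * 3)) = -544/ 37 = -14.70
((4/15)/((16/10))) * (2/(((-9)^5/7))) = -0.00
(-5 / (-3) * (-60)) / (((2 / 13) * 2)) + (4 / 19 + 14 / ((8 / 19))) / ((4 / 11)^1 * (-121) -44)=-325.38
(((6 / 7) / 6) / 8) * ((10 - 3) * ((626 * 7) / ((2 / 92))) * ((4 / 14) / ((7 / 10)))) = 71990 / 7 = 10284.29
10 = 10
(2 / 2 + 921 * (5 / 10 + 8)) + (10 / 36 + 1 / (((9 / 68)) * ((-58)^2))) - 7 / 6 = 39503183 / 5046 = 7828.61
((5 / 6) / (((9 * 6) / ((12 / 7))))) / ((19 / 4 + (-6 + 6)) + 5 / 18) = 20 / 3801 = 0.01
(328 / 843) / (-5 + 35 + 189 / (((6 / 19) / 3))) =656 / 3077793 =0.00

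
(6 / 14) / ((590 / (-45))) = -27 / 826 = -0.03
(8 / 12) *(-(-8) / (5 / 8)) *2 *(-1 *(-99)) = 8448 / 5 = 1689.60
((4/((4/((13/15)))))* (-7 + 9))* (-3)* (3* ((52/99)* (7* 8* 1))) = -75712/165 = -458.86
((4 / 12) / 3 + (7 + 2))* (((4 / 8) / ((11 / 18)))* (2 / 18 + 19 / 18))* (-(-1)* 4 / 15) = 1148 / 495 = 2.32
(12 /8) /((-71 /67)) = -201 /142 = -1.42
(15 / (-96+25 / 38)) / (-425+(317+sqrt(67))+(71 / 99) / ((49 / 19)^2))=0.00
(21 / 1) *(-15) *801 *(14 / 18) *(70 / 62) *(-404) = 2774904300 / 31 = 89513041.94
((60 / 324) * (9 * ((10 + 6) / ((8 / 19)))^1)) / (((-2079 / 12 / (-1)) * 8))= 95 / 2079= 0.05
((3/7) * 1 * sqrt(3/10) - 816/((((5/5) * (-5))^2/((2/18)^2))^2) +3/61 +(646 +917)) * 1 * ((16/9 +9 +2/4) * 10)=29 * sqrt(30)/6 +26456187573074/150082875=176303.66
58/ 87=2/ 3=0.67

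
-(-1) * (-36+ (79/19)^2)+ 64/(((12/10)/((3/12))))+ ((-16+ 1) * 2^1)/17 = -131515/18411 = -7.14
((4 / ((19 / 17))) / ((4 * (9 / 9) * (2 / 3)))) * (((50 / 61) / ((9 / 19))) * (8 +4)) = 1700 / 61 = 27.87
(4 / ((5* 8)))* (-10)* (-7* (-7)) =-49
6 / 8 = 3 / 4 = 0.75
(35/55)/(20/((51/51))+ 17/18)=126/4147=0.03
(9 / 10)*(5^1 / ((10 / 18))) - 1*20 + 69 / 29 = -2761 / 290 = -9.52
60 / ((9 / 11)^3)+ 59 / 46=1238857 / 11178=110.83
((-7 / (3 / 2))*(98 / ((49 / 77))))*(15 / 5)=-2156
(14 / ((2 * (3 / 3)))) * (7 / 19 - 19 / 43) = -420 / 817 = -0.51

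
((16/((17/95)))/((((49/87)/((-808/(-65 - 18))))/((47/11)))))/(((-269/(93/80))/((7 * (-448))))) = 373632800256/4175149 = 89489.69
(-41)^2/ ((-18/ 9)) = -1681/ 2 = -840.50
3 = 3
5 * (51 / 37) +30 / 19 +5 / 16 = 98795 / 11248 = 8.78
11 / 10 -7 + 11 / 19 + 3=-441 / 190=-2.32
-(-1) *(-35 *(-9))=315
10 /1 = 10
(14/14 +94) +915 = 1010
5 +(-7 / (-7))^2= 6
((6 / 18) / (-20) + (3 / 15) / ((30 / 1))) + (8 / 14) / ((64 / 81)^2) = 162233 / 179200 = 0.91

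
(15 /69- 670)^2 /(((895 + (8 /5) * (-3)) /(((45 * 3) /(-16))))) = -160186966875 /37673264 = -4252.01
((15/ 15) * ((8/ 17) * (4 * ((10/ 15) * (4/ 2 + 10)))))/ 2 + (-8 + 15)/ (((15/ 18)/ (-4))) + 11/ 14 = -30089/ 1190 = -25.28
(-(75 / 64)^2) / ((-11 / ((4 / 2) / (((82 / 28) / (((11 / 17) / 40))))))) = 7875 / 5709824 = 0.00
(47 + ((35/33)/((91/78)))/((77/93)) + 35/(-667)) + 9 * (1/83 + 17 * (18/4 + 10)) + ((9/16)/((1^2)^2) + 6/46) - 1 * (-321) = 1941913133199/750252272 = 2588.35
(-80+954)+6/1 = 880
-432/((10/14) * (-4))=756/5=151.20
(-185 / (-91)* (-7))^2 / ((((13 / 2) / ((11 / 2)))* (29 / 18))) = 6776550 / 63713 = 106.36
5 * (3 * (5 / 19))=75 / 19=3.95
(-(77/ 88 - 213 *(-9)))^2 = 235407649/ 64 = 3678244.52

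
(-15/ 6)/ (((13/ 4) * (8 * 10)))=-1/ 104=-0.01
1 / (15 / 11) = 0.73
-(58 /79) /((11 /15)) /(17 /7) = -6090 /14773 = -0.41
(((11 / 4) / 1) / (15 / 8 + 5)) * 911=1822 / 5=364.40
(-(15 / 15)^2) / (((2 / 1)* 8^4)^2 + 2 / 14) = -7 / 469762049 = -0.00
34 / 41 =0.83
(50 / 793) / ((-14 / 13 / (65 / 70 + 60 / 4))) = -0.93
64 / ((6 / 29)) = 928 / 3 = 309.33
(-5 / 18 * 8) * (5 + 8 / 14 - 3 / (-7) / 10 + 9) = -682 / 21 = -32.48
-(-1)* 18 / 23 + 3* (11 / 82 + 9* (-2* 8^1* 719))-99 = -585991167 / 1886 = -310705.81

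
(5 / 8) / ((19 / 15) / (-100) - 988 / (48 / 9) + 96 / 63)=-4375 / 1286172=-0.00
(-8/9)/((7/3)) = -8/21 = -0.38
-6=-6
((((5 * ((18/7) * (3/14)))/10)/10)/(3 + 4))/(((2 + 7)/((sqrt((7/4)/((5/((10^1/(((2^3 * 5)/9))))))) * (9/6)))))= 27 * sqrt(35)/274400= 0.00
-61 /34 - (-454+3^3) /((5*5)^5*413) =-35146482301 /19589843750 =-1.79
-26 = -26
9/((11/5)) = 45/11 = 4.09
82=82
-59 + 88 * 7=557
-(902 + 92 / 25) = -22642 / 25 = -905.68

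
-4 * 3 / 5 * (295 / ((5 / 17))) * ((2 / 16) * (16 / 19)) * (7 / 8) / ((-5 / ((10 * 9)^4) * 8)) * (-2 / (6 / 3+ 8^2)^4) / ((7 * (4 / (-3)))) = 18279675 / 4450864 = 4.11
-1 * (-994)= 994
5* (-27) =-135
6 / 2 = 3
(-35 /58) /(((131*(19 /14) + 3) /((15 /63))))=-175 /220197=-0.00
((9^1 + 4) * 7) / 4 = 91 / 4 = 22.75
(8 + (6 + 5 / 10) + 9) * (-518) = -12173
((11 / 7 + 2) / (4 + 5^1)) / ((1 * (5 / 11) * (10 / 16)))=88 / 63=1.40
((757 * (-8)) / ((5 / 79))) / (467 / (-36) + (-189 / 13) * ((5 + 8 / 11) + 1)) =2462926752 / 2851385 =863.77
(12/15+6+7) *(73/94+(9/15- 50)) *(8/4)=-1576857/1175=-1342.01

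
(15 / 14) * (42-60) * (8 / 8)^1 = -135 / 7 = -19.29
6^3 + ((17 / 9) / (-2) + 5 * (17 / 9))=449 / 2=224.50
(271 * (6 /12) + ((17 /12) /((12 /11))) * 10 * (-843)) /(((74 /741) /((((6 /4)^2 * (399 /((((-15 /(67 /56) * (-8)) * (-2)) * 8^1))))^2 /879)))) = -2804312676075183 /72752719462400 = -38.55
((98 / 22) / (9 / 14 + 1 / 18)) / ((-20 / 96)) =-18522 / 605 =-30.61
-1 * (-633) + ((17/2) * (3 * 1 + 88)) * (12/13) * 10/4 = 2418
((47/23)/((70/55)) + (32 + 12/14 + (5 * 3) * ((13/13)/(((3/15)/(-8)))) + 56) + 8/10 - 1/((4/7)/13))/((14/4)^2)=-1711389/39445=-43.39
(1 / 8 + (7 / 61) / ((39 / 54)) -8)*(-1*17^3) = 240496263 / 6344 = 37909.25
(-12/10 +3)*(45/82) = 81/82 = 0.99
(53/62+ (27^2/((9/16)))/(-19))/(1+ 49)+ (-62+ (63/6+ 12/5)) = -594267/11780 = -50.45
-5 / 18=-0.28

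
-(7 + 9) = -16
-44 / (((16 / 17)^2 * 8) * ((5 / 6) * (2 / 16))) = -9537 / 160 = -59.61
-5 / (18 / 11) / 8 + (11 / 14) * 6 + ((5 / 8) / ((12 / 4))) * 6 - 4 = 1595 / 1008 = 1.58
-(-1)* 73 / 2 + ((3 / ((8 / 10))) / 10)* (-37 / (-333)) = 877 / 24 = 36.54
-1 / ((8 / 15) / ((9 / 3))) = -45 / 8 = -5.62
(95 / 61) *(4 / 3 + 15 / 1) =4655 / 183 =25.44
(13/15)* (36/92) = 39/115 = 0.34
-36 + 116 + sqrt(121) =91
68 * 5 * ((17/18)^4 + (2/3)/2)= 10073605/26244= 383.84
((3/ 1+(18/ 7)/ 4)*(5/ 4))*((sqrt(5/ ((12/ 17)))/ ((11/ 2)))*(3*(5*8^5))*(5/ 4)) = 6528000*sqrt(255)/ 77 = 1353815.59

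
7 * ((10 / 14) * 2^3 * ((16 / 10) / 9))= 64 / 9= 7.11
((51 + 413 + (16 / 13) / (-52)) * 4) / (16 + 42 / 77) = 1725064 / 15379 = 112.17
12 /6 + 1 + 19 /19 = 4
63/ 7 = 9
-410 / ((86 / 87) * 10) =-3567 / 86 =-41.48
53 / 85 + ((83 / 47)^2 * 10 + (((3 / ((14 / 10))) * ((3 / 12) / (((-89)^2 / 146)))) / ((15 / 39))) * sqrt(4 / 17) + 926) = 2847 * sqrt(17) / 942599 + 179843117 / 187765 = 957.82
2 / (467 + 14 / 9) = 18 / 4217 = 0.00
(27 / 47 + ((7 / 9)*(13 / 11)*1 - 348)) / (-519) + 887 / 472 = 2903025277 / 1139836104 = 2.55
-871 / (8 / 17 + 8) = -14807 / 144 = -102.83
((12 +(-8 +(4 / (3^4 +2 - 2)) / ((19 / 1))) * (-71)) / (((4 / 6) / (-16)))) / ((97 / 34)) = -242715392 / 49761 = -4877.62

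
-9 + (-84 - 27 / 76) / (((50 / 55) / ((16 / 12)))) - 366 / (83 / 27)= -3970591 / 15770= -251.78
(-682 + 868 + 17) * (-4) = -812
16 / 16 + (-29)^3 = -24388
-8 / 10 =-4 / 5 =-0.80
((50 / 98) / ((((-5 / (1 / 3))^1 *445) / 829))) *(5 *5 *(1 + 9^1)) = -207250 / 13083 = -15.84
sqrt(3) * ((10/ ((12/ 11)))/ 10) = 11 * sqrt(3)/ 12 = 1.59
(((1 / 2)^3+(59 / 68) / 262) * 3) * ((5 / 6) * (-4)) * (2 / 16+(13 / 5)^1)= -3.50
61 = 61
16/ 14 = 1.14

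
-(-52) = 52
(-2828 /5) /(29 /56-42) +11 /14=23217 /1610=14.42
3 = 3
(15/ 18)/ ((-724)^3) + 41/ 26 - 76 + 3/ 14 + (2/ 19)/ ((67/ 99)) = -19533536865330959/ 263776890878592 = -74.05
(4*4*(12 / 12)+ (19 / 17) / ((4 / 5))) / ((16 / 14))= 8281 / 544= 15.22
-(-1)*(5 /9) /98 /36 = 5 /31752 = 0.00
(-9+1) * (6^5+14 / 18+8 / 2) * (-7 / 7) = 560216 / 9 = 62246.22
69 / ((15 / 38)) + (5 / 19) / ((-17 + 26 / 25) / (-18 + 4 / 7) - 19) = 915860892 / 5239915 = 174.79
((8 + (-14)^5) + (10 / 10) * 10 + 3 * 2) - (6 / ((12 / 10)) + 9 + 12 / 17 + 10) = -9143020 / 17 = -537824.71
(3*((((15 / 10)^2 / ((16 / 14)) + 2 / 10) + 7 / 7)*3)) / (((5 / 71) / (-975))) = -12634947 / 32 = -394842.09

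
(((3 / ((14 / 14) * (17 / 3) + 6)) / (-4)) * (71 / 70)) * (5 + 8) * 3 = -24921 / 9800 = -2.54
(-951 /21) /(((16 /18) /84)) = -8559 /2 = -4279.50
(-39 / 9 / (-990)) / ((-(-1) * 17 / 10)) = 13 / 5049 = 0.00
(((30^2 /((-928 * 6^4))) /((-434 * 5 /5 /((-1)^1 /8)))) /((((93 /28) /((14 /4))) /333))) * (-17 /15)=22015 /256840704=0.00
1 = 1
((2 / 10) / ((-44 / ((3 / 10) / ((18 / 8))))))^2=1 / 2722500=0.00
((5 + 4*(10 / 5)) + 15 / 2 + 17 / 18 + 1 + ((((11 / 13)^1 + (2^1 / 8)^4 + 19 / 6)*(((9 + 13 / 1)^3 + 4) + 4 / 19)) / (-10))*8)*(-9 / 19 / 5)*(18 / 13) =27375314679 / 6100900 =4487.09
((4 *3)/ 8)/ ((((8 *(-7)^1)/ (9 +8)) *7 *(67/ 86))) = -2193/ 26264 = -0.08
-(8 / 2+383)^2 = -149769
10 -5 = 5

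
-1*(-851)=851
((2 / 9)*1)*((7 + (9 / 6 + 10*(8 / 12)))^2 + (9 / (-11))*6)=89147 / 1782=50.03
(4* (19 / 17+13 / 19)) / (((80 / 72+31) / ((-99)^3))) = -20329704648 / 93347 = -217786.37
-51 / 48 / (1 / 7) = -119 / 16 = -7.44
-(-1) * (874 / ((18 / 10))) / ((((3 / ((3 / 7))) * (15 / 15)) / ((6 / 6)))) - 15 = 3425 / 63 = 54.37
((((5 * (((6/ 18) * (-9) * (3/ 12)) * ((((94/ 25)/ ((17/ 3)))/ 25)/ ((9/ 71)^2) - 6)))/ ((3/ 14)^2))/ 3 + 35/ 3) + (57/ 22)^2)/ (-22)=-34176743411/ 5498361000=-6.22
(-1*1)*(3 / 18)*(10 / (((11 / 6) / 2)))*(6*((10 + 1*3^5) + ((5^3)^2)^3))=-457763671905360 / 11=-41614879264123.64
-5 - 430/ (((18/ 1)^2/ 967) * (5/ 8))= -166729/ 81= -2058.38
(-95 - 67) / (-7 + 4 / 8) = 24.92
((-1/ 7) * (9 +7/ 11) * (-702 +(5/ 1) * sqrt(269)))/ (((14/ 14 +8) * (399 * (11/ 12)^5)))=685780992/ 1649323291 -4884480 * sqrt(269)/ 1649323291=0.37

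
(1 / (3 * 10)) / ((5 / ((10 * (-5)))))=-1 / 3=-0.33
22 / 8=11 / 4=2.75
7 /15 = 0.47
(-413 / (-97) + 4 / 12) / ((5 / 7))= 9352 / 1455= 6.43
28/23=1.22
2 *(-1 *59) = -118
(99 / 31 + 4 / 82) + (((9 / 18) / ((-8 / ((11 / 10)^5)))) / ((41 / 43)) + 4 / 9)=65544671153 / 18302400000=3.58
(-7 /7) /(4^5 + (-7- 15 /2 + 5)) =-2 /2029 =-0.00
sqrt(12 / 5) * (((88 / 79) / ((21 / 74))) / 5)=13024 * sqrt(15) / 41475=1.22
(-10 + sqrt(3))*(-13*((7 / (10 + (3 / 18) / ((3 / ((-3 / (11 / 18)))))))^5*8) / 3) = 55.32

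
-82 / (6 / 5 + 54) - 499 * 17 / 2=-292766 / 69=-4242.99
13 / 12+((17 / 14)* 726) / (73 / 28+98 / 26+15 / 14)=3885947 / 32532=119.45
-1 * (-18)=18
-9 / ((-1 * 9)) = 1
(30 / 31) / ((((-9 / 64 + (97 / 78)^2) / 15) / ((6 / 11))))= 52565760 / 9333511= 5.63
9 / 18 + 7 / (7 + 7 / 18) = 55 / 38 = 1.45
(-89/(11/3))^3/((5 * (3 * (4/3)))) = -19034163/26620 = -715.03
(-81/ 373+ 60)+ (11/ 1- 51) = 7379/ 373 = 19.78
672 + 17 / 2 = 1361 / 2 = 680.50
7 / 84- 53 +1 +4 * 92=3793 / 12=316.08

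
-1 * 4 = -4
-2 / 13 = -0.15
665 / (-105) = -19 / 3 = -6.33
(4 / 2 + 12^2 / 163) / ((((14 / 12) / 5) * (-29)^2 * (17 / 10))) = 141000 / 16312877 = 0.01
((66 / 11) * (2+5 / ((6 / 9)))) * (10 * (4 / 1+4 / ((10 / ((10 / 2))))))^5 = 44323200000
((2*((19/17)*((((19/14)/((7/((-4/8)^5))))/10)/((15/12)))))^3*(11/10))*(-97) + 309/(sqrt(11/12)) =50197955027/369926103680000000 + 618*sqrt(33)/11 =322.74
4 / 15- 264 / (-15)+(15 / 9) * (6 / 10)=283 / 15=18.87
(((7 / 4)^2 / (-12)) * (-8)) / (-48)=-49 / 1152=-0.04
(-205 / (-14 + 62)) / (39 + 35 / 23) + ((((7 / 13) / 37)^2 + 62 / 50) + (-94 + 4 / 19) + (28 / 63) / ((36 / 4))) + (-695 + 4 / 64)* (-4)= 356693942148614813 / 132740875051200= 2687.14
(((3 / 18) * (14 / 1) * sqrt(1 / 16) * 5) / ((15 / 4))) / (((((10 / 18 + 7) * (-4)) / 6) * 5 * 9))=-7 / 2040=-0.00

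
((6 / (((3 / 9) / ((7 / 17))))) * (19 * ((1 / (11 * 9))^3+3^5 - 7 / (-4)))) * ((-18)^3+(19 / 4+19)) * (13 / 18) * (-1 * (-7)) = -267107820170102275 / 263921328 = -1012073644.04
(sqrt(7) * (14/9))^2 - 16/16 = 1291/81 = 15.94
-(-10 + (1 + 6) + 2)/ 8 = 0.12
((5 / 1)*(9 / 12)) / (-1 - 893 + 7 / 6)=-45 / 10714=-0.00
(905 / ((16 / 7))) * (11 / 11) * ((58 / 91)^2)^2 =65.34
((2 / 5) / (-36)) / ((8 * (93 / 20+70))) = -1 / 53748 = -0.00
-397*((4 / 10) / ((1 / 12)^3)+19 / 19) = -1374017 / 5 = -274803.40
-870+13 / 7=-6077 / 7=-868.14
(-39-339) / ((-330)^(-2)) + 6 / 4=-82328397 / 2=-41164198.50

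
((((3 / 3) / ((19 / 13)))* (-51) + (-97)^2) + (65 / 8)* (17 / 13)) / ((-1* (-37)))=1426479 / 5624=253.64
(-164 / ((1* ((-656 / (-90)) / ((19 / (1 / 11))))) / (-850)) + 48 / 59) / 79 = 235830423 / 4661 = 50596.53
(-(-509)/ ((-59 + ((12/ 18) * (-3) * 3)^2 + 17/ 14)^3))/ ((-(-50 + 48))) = -698348/ 28372625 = -0.02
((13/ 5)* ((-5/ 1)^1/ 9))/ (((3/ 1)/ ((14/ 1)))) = -182/ 27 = -6.74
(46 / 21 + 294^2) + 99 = 1817281 / 21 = 86537.19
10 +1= 11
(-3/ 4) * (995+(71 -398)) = -501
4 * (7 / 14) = 2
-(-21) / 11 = 1.91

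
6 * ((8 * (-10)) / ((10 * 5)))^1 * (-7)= 336 / 5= 67.20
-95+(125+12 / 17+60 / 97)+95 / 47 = 33.35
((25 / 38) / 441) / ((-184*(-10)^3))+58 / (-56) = -127743839 / 123338880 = -1.04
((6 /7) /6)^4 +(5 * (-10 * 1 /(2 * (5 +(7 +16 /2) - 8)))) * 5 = -300113 /28812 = -10.42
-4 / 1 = -4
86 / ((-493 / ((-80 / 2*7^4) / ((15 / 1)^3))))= 1651888 / 332775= 4.96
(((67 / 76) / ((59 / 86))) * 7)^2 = 406707889 / 5026564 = 80.91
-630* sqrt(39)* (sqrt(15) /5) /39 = -126* sqrt(65) /13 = -78.14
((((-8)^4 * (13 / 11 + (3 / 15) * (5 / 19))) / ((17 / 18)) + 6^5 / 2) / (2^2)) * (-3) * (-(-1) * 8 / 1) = -197015328 / 3553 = -55450.42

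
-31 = -31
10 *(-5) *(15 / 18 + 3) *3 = -575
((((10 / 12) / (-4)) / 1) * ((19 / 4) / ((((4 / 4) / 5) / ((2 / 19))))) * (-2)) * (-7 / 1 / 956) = -175 / 22944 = -0.01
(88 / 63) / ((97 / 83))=1.20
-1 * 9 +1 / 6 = -53 / 6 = -8.83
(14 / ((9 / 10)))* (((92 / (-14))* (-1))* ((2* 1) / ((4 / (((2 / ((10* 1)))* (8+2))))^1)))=920 / 9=102.22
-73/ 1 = -73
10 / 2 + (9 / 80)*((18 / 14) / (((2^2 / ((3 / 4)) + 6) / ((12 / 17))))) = 405329 / 80920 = 5.01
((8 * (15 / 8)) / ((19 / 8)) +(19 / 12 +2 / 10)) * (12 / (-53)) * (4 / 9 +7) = -618611 / 45315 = -13.65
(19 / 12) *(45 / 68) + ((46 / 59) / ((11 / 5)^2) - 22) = -40372361 / 1941808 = -20.79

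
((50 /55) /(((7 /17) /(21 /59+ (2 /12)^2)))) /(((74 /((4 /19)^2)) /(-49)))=-1939700 /78018237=-0.02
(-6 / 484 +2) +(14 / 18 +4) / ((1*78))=2.05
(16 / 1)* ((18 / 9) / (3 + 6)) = 32 / 9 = 3.56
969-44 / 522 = 252887 / 261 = 968.92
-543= -543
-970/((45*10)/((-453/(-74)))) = -14647/1110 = -13.20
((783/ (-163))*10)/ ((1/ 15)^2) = -1761750/ 163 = -10808.28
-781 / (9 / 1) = -86.78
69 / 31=2.23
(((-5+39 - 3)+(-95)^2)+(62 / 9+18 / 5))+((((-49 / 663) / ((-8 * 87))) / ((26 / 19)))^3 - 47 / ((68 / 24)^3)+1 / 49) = 9064.44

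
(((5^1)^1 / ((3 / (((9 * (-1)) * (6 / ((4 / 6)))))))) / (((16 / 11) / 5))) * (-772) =358256.25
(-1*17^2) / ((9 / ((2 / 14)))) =-4.59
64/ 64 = 1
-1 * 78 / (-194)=39 / 97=0.40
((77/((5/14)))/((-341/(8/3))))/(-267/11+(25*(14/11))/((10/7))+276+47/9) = -336/55645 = -0.01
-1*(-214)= 214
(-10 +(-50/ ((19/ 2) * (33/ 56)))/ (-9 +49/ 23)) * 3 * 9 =-234.90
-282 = -282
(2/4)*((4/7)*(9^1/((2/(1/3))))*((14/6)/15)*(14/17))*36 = 168/85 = 1.98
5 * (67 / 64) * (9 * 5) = 15075 / 64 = 235.55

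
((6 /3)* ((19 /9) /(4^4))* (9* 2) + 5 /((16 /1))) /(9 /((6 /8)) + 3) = 13 /320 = 0.04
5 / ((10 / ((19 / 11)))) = 19 / 22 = 0.86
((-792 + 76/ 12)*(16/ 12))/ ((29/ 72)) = -75424/ 29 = -2600.83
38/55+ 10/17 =1196/935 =1.28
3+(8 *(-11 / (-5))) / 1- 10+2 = 63 / 5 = 12.60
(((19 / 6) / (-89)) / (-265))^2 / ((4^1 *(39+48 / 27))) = 361 / 3266313065200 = 0.00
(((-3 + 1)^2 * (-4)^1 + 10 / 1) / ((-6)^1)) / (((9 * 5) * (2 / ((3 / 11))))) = 1 / 330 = 0.00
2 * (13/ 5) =26/ 5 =5.20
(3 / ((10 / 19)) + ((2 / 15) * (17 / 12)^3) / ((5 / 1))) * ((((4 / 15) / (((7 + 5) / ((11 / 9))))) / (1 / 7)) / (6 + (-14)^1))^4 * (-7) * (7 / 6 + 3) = -92097838799351 / 1713824268779520000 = -0.00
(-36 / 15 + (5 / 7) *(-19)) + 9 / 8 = -4157 / 280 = -14.85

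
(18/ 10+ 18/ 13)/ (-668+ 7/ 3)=-621/ 129805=-0.00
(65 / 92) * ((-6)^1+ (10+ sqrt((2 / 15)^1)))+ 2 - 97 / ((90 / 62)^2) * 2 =-4063207 / 46575+ 13 * sqrt(30) / 276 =-86.98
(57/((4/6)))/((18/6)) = 57/2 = 28.50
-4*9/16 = -9/4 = -2.25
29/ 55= 0.53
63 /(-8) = -63 /8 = -7.88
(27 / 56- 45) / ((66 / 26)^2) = -46813 / 6776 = -6.91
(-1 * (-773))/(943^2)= 773/889249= 0.00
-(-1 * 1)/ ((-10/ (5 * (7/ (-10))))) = 7/ 20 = 0.35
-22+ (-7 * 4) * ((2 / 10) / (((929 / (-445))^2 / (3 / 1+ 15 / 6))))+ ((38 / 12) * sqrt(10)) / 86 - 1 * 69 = -84635901 / 863041+ 19 * sqrt(10) / 516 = -97.95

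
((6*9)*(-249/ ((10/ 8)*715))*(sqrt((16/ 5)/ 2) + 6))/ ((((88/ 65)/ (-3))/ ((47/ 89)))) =1895886*sqrt(10)/ 269225 + 5687658/ 53845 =127.90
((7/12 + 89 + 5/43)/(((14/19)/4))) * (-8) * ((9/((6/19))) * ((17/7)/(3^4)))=-568102090/170667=-3328.72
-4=-4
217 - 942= -725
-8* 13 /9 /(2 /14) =-728 /9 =-80.89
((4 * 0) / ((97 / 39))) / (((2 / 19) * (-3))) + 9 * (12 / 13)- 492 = -6288 / 13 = -483.69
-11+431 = 420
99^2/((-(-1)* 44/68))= 15147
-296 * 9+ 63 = -2601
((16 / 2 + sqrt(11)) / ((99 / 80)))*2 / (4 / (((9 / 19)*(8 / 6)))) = 2.89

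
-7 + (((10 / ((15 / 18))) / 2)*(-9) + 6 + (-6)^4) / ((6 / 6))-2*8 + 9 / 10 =12259 / 10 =1225.90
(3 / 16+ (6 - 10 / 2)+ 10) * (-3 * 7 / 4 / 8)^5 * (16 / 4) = -731054079 / 134217728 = -5.45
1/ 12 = 0.08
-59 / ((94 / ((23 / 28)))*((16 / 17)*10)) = -23069 / 421120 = -0.05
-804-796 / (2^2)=-1003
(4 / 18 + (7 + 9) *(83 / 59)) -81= -30941 / 531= -58.27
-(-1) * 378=378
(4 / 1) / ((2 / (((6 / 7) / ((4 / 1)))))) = 3 / 7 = 0.43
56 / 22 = 28 / 11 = 2.55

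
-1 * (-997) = 997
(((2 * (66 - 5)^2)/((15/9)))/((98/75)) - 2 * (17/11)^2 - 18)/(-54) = -20125801/320166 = -62.86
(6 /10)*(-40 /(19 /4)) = -96 /19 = -5.05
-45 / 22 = -2.05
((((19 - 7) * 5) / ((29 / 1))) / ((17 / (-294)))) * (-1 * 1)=17640 / 493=35.78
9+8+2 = 19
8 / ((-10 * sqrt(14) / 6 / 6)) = -72 * sqrt(14) / 35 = -7.70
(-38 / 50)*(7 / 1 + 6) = -247 / 25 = -9.88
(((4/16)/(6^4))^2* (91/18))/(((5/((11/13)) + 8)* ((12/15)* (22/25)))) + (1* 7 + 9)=9473356737647/592084795392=16.00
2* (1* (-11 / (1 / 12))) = -264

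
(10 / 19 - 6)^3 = -1124864 / 6859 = -164.00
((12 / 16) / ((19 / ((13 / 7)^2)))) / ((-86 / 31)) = -15717 / 320264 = -0.05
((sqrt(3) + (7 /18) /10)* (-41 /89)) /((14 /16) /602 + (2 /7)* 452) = -197456* sqrt(3) /55354351- 345548 /2490945795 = -0.01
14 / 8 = 7 / 4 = 1.75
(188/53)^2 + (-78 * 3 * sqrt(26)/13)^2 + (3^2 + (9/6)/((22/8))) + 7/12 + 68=3157152737/370788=8514.71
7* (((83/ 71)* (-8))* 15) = -69720/ 71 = -981.97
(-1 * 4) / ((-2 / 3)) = 6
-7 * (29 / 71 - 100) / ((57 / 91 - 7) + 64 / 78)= -13512681 / 107636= -125.54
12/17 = 0.71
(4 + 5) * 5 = 45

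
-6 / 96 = -0.06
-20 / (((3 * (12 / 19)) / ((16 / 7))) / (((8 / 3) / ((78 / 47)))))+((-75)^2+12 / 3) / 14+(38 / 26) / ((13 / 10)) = 69841081 / 191646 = 364.43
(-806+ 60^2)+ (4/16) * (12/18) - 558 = 2236.17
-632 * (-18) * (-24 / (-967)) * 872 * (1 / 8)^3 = 464994 / 967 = 480.86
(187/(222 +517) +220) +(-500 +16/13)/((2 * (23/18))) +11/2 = 30.58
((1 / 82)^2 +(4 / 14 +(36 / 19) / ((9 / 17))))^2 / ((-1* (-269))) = 11945795400361 / 215134950760016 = 0.06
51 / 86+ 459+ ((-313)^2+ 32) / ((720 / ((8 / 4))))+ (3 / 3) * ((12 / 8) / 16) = 731.91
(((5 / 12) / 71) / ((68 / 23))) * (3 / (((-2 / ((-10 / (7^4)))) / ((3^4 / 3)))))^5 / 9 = 46409746078125 / 1540948246739482963312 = 0.00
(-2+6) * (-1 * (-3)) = 12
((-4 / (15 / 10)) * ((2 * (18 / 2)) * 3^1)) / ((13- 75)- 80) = 72 / 71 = 1.01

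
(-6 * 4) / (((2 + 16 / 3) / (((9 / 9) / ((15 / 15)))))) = -36 / 11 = -3.27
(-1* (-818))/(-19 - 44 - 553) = -409/308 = -1.33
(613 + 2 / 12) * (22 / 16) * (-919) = -37191011 / 48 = -774812.73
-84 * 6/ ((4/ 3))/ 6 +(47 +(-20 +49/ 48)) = -34.98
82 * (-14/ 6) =-574/ 3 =-191.33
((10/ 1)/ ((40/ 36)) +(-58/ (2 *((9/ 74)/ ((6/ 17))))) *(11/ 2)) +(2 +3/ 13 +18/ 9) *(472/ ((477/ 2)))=-46962209/ 105417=-445.49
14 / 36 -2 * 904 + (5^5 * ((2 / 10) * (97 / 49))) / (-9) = -1715563 / 882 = -1945.08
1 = 1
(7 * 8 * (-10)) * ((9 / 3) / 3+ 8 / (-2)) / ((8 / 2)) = 420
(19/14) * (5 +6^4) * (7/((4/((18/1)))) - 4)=1359545/28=48555.18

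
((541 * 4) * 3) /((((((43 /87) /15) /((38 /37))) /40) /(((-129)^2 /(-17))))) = -4983604574400 /629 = -7923059736.72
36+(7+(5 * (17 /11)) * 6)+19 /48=47393 /528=89.76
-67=-67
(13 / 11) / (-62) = -13 / 682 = -0.02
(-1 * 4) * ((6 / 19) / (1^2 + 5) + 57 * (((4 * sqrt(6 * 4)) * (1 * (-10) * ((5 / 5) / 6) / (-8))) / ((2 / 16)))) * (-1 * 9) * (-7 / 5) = -38304 * sqrt(6)-252 / 95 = -93827.91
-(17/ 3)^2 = -289/ 9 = -32.11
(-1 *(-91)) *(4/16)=91/4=22.75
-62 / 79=-0.78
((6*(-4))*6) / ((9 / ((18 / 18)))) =-16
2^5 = 32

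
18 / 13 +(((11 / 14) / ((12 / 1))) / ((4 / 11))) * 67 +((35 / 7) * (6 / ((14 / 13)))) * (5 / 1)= 1334287 / 8736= 152.73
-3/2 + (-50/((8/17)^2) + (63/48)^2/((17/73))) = -956935/4352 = -219.88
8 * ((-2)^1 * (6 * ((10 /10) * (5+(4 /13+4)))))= -893.54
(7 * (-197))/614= -1379/614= -2.25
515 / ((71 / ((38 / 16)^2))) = 185915 / 4544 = 40.91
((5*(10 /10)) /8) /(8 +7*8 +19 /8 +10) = 5 /611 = 0.01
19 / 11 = 1.73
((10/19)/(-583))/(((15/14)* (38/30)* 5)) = -28/210463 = -0.00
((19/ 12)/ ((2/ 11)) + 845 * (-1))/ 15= -20071/ 360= -55.75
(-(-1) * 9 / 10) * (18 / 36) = 9 / 20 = 0.45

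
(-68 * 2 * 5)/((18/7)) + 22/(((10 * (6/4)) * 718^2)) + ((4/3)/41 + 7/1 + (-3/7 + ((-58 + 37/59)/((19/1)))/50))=-96243575459980/373180477383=-257.90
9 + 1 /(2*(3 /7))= 61 /6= 10.17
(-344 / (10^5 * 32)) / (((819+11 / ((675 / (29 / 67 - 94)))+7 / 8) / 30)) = -233361 / 59215820600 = -0.00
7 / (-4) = -7 / 4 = -1.75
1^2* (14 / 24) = 0.58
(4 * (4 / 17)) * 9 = 144 / 17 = 8.47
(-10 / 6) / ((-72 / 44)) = 55 / 54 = 1.02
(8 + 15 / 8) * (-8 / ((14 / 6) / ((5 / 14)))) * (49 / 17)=-1185 / 34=-34.85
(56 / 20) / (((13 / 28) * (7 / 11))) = 616 / 65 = 9.48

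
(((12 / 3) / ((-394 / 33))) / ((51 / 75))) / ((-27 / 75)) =13750 / 10047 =1.37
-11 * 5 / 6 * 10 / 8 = -275 / 24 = -11.46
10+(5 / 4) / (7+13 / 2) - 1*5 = 275 / 54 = 5.09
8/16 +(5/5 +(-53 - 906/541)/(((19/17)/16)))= -16060139/20558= -781.21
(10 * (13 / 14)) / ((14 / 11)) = 715 / 98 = 7.30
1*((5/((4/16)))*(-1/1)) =-20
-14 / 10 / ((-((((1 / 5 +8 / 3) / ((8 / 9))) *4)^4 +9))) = 14000 / 277012881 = 0.00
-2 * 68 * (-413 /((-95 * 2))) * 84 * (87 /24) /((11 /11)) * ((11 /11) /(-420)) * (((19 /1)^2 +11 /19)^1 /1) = 139879383 /1805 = 77495.50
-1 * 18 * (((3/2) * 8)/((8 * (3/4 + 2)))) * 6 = -648/11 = -58.91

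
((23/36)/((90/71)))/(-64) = -1633/207360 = -0.01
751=751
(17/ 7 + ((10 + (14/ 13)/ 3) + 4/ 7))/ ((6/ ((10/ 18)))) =2605/ 2106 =1.24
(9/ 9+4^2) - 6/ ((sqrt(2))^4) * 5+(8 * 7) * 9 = 1027/ 2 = 513.50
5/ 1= 5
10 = 10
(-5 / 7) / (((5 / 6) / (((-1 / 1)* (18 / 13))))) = 108 / 91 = 1.19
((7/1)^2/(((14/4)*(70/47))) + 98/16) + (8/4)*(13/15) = 2071/120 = 17.26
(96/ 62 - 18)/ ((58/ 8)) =-2.27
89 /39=2.28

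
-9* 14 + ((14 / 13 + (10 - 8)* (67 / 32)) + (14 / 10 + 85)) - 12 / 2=-41949 / 1040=-40.34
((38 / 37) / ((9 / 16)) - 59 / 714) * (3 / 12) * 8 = 138155 / 39627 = 3.49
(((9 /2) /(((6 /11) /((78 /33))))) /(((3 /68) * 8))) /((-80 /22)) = -2431 /160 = -15.19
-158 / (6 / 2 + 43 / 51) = -4029 / 98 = -41.11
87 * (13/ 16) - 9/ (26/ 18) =13407/ 208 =64.46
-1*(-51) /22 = 51 /22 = 2.32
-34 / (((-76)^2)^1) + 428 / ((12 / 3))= 308999 / 2888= 106.99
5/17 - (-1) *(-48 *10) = -8155/17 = -479.71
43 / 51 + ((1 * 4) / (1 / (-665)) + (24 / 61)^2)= -504601481 / 189771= -2659.00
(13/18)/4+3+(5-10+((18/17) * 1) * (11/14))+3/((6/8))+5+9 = 145763/8568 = 17.01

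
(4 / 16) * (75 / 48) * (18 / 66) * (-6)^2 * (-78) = -26325 / 88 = -299.15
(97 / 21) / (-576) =-0.01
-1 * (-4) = 4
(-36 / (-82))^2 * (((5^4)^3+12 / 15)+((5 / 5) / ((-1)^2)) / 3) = 47056253.94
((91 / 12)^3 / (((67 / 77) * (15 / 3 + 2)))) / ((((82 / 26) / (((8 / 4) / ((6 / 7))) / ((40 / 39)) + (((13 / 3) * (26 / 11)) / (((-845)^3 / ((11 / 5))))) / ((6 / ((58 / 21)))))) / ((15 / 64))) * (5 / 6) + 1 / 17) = 8652714992664089347 / 602799416468127936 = 14.35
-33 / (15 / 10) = -22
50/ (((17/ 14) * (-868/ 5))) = -125/ 527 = -0.24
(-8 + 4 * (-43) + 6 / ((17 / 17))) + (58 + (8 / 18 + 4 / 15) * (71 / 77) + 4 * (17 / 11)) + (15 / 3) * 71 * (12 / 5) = 2573932 / 3465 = 742.84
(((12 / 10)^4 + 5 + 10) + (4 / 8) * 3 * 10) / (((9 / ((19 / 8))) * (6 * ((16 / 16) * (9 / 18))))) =63479 / 22500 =2.82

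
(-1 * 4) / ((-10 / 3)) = 6 / 5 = 1.20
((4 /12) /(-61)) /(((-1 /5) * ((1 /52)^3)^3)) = 75953712667642.40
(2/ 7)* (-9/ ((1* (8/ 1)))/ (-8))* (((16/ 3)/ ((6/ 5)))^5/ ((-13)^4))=3200000/ 1311721047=0.00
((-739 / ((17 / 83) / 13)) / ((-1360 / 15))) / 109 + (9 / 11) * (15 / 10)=33117789 / 5544176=5.97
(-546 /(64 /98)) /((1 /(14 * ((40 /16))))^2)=-16386825 /16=-1024176.56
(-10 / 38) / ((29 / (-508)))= 2540 / 551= 4.61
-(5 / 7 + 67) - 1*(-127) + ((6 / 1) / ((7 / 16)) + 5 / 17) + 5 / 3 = 3823 / 51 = 74.96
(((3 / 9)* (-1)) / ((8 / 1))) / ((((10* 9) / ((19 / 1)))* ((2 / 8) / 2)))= -19 / 270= -0.07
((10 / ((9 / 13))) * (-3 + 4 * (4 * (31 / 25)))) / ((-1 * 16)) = -5473 / 360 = -15.20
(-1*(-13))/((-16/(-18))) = 117/8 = 14.62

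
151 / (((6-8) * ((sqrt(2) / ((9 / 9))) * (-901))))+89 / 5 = 151 * sqrt(2) / 3604+89 / 5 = 17.86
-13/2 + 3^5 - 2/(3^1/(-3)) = 477/2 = 238.50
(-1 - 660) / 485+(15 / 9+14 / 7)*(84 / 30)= 2591 / 291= 8.90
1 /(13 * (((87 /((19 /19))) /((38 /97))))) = 38 /109707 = 0.00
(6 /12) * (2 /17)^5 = 16 /1419857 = 0.00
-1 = -1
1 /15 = 0.07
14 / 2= 7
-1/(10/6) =-3/5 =-0.60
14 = 14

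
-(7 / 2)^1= -3.50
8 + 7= 15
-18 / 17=-1.06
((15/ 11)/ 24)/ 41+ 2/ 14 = 3643/ 25256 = 0.14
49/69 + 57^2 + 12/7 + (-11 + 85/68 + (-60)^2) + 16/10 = 66106031/9660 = 6843.27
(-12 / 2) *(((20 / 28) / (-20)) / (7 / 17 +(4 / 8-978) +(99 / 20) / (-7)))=-510 / 2327153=-0.00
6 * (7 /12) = 7 /2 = 3.50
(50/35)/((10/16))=16/7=2.29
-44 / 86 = -22 / 43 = -0.51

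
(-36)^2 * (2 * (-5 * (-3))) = 38880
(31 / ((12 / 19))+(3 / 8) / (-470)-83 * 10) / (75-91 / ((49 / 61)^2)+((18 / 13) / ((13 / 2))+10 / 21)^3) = 131253525814641867 / 11042895090817280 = 11.89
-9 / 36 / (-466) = 1 / 1864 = 0.00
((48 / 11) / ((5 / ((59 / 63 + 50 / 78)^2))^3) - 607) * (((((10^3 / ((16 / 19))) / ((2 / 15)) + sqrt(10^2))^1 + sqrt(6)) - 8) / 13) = -229930963180020910724862511 / 553279839152188648500 - 83885794666187855061971 * sqrt(6) / 1798159477244613107625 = -415692.33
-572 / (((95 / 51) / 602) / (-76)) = 70246176 / 5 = 14049235.20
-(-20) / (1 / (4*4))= 320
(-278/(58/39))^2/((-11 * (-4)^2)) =-29387241/148016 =-198.54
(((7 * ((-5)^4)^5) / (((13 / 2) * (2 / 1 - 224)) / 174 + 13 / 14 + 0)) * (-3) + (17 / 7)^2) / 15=3984203338623133286 / 219765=18129380650345.29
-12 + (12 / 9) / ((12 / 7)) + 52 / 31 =-2663 / 279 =-9.54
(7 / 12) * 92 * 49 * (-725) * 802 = -4587059050 / 3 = -1529019683.33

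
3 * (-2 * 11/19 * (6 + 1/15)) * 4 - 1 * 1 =-8103/95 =-85.29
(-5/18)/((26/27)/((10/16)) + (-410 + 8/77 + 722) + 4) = -5775/6603832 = -0.00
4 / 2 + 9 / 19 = 47 / 19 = 2.47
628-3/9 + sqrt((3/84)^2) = 52727/84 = 627.70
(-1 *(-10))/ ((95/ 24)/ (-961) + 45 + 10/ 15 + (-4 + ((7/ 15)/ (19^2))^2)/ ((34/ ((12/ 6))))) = 0.22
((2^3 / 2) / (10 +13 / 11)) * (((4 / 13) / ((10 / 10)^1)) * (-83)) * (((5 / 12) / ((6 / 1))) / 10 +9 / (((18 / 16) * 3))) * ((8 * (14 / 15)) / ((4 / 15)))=-9842140 / 14391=-683.91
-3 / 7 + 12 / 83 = -165 / 581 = -0.28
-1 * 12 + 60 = 48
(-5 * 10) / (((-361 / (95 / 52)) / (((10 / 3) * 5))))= 4.22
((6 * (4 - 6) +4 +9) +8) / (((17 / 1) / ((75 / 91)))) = 675 / 1547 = 0.44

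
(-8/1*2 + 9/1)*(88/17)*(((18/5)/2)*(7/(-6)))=6468/85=76.09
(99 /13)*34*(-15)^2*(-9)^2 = 61345350 /13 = 4718873.08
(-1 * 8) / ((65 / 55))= -88 / 13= -6.77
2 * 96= 192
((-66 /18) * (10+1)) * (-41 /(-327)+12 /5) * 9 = -499609 /545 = -916.71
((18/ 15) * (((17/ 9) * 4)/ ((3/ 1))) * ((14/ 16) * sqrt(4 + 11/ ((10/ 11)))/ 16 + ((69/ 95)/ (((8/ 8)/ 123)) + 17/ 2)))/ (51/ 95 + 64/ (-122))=137921 * sqrt(1610)/ 102240 + 77107172/ 3195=24187.83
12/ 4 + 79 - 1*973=-891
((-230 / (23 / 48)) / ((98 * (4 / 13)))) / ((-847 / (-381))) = -7.16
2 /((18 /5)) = 5 /9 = 0.56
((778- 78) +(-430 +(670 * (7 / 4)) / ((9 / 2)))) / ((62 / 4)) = 9550 / 279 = 34.23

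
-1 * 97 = -97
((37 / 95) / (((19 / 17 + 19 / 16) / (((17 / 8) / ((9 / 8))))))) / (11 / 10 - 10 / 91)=0.32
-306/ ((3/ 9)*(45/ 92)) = -9384/ 5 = -1876.80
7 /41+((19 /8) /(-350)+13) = 1511221 /114800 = 13.16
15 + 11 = 26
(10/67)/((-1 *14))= -5/469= -0.01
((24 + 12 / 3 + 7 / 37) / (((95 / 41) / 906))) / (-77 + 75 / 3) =-19371639 / 91390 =-211.97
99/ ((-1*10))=-99/ 10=-9.90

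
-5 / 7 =-0.71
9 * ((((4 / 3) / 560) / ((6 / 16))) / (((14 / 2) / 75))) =30 / 49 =0.61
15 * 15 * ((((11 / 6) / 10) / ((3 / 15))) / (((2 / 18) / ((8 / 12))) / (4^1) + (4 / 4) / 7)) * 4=138600 / 31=4470.97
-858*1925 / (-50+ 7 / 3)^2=-9450 / 13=-726.92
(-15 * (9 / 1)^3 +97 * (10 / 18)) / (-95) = 19586 / 171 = 114.54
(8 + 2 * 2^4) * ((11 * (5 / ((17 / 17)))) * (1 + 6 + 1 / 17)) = 264000 / 17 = 15529.41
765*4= 3060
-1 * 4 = -4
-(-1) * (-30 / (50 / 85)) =-51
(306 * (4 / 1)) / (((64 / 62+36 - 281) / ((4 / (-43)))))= 50592 / 108403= 0.47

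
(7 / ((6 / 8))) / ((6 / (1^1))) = 14 / 9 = 1.56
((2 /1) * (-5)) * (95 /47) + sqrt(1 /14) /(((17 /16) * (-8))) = -20.24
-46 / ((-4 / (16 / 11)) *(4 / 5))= 230 / 11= 20.91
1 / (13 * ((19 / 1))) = 1 / 247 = 0.00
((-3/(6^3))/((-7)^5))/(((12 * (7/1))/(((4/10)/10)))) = 1/2541218400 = 0.00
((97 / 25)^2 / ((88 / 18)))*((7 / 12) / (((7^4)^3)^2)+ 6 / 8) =434552417532261014409561 / 188160137963056299858125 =2.31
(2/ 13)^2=4/ 169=0.02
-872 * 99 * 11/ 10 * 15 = -1424412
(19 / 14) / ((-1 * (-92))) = 19 / 1288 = 0.01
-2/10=-0.20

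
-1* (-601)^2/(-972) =361201/972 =371.61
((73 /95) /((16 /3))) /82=219 /124640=0.00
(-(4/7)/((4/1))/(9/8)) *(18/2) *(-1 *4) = 32/7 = 4.57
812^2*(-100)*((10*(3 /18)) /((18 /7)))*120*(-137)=6323108960000 /9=702567662222.22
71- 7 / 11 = 774 / 11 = 70.36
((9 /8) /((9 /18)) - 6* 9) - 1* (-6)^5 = 7724.25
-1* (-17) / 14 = 17 / 14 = 1.21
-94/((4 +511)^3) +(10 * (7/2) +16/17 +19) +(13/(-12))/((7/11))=10384321137643/195051769500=53.24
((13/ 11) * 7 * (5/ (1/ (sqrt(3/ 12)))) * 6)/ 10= 12.41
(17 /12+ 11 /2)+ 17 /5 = 619 /60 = 10.32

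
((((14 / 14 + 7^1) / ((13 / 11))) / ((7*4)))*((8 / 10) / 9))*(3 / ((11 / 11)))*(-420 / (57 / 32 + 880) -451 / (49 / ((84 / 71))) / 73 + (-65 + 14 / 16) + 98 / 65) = -52905285737821 / 12975916883475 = -4.08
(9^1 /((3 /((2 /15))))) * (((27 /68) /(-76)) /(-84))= 9 /361760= 0.00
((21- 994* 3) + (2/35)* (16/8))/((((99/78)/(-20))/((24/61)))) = 7838272/427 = 18356.61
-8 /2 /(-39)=4 /39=0.10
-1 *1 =-1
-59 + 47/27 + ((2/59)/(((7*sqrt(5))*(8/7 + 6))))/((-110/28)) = -1546/27- 14*sqrt(5)/405625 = -57.26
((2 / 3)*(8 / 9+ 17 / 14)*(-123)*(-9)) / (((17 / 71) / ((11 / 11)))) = 771415 / 119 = 6482.48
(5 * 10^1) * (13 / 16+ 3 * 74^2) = 6571525 / 8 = 821440.62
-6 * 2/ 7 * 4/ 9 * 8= -128/ 21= -6.10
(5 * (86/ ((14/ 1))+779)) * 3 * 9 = 741960/ 7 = 105994.29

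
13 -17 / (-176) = 2305 / 176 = 13.10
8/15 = 0.53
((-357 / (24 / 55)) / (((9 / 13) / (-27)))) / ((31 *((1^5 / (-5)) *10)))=-255255 / 496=-514.63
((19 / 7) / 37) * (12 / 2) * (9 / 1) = 1026 / 259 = 3.96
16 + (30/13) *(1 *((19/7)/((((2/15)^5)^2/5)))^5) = 7400690433086756100384099221690947789653591826210835124636094420723697/122999498272975880192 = 60168460335197609347853540000000000000000000000000.00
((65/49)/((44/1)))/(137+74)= 65/454916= 0.00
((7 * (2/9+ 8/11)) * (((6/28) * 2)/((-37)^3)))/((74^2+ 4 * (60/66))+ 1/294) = -9212/897629664215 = -0.00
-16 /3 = -5.33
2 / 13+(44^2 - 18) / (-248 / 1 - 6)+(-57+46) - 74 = -152548 / 1651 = -92.40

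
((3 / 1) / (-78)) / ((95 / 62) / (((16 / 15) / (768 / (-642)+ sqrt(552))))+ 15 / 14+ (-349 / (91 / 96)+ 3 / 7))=0.00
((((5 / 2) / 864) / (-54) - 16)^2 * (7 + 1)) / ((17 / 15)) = 11145200210045 / 6167549952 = 1807.07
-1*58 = -58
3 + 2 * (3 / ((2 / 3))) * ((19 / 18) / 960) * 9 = 1977 / 640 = 3.09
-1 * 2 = -2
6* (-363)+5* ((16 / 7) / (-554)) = -4223182 / 1939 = -2178.02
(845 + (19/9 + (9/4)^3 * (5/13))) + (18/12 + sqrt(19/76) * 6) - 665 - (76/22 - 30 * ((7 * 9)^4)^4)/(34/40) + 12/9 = 3043396680099626735797995792746186791/1400256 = 2173457339300546996976264000000.00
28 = 28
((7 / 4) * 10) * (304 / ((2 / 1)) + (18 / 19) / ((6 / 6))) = 2676.58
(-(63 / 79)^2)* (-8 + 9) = -3969 / 6241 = -0.64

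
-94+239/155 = -14331/155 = -92.46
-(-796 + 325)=471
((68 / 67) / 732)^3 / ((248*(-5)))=-4913 / 2285595448120440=-0.00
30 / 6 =5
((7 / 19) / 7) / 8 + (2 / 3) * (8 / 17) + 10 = 80003 / 7752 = 10.32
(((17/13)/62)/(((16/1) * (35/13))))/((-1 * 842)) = -17/29234240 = -0.00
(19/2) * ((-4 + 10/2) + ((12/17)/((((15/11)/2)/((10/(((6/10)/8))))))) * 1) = 134729/102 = 1320.87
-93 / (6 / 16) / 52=-62 / 13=-4.77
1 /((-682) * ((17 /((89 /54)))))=-89 /626076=-0.00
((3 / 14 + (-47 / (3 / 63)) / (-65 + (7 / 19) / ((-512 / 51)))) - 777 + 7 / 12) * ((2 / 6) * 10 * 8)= -808892881060 / 39858651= -20294.04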